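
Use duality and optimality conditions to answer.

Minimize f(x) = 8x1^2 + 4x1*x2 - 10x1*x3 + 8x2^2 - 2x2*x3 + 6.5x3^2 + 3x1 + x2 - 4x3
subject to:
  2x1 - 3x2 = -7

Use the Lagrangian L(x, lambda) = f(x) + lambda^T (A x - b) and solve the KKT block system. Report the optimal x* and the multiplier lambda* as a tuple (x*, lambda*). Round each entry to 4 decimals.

Form the Lagrangian:
  L(x, lambda) = (1/2) x^T Q x + c^T x + lambda^T (A x - b)
Stationarity (grad_x L = 0): Q x + c + A^T lambda = 0.
Primal feasibility: A x = b.

This gives the KKT block system:
  [ Q   A^T ] [ x     ]   [-c ]
  [ A    0  ] [ lambda ] = [ b ]

Solving the linear system:
  x*      = (-1.634, 1.244, -0.7578)
  lambda* = (5.2947)
  f(x*)   = 18.218

x* = (-1.634, 1.244, -0.7578), lambda* = (5.2947)


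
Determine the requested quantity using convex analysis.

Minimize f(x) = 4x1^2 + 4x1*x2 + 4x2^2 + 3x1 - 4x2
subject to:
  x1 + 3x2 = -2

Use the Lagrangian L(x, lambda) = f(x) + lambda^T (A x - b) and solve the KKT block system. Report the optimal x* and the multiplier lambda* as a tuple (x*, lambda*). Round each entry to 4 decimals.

Form the Lagrangian:
  L(x, lambda) = (1/2) x^T Q x + c^T x + lambda^T (A x - b)
Stationarity (grad_x L = 0): Q x + c + A^T lambda = 0.
Primal feasibility: A x = b.

This gives the KKT block system:
  [ Q   A^T ] [ x     ]   [-c ]
  [ A    0  ] [ lambda ] = [ b ]

Solving the linear system:
  x*      = (-0.5536, -0.4821)
  lambda* = (3.3571)
  f(x*)   = 3.4911

x* = (-0.5536, -0.4821), lambda* = (3.3571)


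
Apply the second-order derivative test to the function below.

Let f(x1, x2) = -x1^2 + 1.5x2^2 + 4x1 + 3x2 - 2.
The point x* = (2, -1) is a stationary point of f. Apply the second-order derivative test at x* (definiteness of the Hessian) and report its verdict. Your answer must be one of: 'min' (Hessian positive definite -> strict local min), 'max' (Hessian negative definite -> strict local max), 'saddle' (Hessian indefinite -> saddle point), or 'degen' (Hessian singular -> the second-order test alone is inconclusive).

Compute the Hessian H = grad^2 f:
  H = [[-2, 0], [0, 3]]
Verify stationarity: grad f(x*) = H x* + g = (0, 0).
Eigenvalues of H: -2, 3.
Eigenvalues have mixed signs, so H is indefinite -> x* is a saddle point.

saddle


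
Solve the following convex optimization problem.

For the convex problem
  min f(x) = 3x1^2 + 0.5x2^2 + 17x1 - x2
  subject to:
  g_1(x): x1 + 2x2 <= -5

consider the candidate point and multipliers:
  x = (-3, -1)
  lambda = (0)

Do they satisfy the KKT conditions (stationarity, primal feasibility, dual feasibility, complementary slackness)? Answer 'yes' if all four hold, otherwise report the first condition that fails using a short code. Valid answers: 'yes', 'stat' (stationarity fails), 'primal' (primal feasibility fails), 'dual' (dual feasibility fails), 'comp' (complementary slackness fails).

Gradient of f: grad f(x) = Q x + c = (-1, -2)
Constraint values g_i(x) = a_i^T x - b_i:
  g_1((-3, -1)) = 0
Stationarity residual: grad f(x) + sum_i lambda_i a_i = (-1, -2)
  -> stationarity FAILS
Primal feasibility (all g_i <= 0): OK
Dual feasibility (all lambda_i >= 0): OK
Complementary slackness (lambda_i * g_i(x) = 0 for all i): OK

Verdict: the first failing condition is stationarity -> stat.

stat


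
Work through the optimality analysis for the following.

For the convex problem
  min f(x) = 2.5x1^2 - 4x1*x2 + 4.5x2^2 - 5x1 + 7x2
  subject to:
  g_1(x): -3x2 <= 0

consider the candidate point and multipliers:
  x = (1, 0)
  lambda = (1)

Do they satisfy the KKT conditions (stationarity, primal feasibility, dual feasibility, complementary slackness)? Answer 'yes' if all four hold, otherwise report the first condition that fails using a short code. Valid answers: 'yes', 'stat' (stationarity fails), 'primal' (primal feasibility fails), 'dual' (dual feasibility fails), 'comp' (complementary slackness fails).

Gradient of f: grad f(x) = Q x + c = (0, 3)
Constraint values g_i(x) = a_i^T x - b_i:
  g_1((1, 0)) = 0
Stationarity residual: grad f(x) + sum_i lambda_i a_i = (0, 0)
  -> stationarity OK
Primal feasibility (all g_i <= 0): OK
Dual feasibility (all lambda_i >= 0): OK
Complementary slackness (lambda_i * g_i(x) = 0 for all i): OK

Verdict: yes, KKT holds.

yes


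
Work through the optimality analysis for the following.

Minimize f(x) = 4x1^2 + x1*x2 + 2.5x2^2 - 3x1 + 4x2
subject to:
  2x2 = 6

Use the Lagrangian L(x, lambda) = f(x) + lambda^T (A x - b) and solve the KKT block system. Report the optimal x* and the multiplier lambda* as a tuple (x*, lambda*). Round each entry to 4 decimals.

Form the Lagrangian:
  L(x, lambda) = (1/2) x^T Q x + c^T x + lambda^T (A x - b)
Stationarity (grad_x L = 0): Q x + c + A^T lambda = 0.
Primal feasibility: A x = b.

This gives the KKT block system:
  [ Q   A^T ] [ x     ]   [-c ]
  [ A    0  ] [ lambda ] = [ b ]

Solving the linear system:
  x*      = (0, 3)
  lambda* = (-9.5)
  f(x*)   = 34.5

x* = (0, 3), lambda* = (-9.5)


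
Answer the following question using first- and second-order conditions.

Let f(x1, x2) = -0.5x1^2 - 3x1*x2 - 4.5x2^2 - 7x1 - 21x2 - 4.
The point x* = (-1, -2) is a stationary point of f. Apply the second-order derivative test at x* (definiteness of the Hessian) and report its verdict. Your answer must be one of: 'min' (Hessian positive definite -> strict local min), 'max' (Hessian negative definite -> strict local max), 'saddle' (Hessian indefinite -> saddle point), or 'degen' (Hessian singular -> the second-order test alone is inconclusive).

Compute the Hessian H = grad^2 f:
  H = [[-1, -3], [-3, -9]]
Verify stationarity: grad f(x*) = H x* + g = (0, 0).
Eigenvalues of H: -10, 0.
H has a zero eigenvalue (singular; negative semidefinite but not definite), so H is neither positive definite, negative definite, nor indefinite. The second-order test alone is inconclusive -> degen.
(Indeed, f is constant along the null direction of H through x*, so x* is not a strict local extremum.)

degen


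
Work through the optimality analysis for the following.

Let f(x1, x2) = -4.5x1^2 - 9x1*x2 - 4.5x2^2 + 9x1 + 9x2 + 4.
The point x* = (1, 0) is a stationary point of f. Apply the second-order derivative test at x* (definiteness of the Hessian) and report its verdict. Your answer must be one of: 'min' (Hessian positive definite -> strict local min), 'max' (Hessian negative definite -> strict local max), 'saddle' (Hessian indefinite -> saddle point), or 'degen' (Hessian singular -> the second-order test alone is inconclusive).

Compute the Hessian H = grad^2 f:
  H = [[-9, -9], [-9, -9]]
Verify stationarity: grad f(x*) = H x* + g = (0, 0).
Eigenvalues of H: -18, 0.
H has a zero eigenvalue (singular; negative semidefinite but not definite), so H is neither positive definite, negative definite, nor indefinite. The second-order test alone is inconclusive -> degen.
(Indeed, f is constant along the null direction of H through x*, so x* is not a strict local extremum.)

degen


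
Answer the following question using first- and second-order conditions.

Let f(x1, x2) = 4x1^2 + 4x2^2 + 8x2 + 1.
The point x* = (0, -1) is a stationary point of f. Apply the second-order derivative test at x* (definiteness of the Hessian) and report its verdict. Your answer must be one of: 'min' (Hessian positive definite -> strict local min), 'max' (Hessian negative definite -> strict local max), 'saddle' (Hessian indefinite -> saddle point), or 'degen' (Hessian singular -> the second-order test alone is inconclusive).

Compute the Hessian H = grad^2 f:
  H = [[8, 0], [0, 8]]
Verify stationarity: grad f(x*) = H x* + g = (0, 0).
Eigenvalues of H: 8, 8.
Both eigenvalues > 0, so H is positive definite -> x* is a strict local min.

min


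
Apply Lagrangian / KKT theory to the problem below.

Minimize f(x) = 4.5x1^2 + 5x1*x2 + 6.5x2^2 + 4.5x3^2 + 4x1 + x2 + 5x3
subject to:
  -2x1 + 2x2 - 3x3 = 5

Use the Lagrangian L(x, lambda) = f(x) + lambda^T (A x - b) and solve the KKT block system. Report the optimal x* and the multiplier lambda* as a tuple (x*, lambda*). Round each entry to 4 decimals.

Form the Lagrangian:
  L(x, lambda) = (1/2) x^T Q x + c^T x + lambda^T (A x - b)
Stationarity (grad_x L = 0): Q x + c + A^T lambda = 0.
Primal feasibility: A x = b.

This gives the KKT block system:
  [ Q   A^T ] [ x     ]   [-c ]
  [ A    0  ] [ lambda ] = [ b ]

Solving the linear system:
  x*      = (-0.85, 0.3833, -0.8444)
  lambda* = (-0.8667)
  f(x*)   = -1.4528

x* = (-0.85, 0.3833, -0.8444), lambda* = (-0.8667)


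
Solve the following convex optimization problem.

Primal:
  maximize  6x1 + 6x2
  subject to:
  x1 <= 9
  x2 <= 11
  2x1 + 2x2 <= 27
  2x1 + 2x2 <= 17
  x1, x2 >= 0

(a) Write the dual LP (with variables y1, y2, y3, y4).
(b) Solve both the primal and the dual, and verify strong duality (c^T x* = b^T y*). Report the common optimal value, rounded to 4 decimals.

The standard primal-dual pair for 'max c^T x s.t. A x <= b, x >= 0' is:
  Dual:  min b^T y  s.t.  A^T y >= c,  y >= 0.

So the dual LP is:
  minimize  9y1 + 11y2 + 27y3 + 17y4
  subject to:
    y1 + 2y3 + 2y4 >= 6
    y2 + 2y3 + 2y4 >= 6
    y1, y2, y3, y4 >= 0

Solving the primal: x* = (8.5, 0).
  primal value c^T x* = 51.
Solving the dual: y* = (0, 0, 0, 3).
  dual value b^T y* = 51.
Strong duality: c^T x* = b^T y*. Confirmed.

51


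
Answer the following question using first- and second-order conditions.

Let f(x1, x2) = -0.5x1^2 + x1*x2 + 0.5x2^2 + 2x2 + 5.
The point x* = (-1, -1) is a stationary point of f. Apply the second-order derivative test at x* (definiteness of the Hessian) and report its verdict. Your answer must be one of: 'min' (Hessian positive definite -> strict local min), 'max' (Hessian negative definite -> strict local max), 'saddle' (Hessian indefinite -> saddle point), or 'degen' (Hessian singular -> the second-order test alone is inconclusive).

Compute the Hessian H = grad^2 f:
  H = [[-1, 1], [1, 1]]
Verify stationarity: grad f(x*) = H x* + g = (0, 0).
Eigenvalues of H: -1.4142, 1.4142.
Eigenvalues have mixed signs, so H is indefinite -> x* is a saddle point.

saddle


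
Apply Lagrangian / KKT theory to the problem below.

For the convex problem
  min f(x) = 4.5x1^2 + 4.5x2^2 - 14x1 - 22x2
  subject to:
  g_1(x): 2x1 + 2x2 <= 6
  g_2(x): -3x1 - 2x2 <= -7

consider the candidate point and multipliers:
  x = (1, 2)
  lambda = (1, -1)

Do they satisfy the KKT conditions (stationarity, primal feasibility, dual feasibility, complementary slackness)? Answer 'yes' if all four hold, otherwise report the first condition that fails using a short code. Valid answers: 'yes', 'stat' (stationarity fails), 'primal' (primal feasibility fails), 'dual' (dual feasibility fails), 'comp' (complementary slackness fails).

Gradient of f: grad f(x) = Q x + c = (-5, -4)
Constraint values g_i(x) = a_i^T x - b_i:
  g_1((1, 2)) = 0
  g_2((1, 2)) = 0
Stationarity residual: grad f(x) + sum_i lambda_i a_i = (0, 0)
  -> stationarity OK
Primal feasibility (all g_i <= 0): OK
Dual feasibility (all lambda_i >= 0): FAILS
Complementary slackness (lambda_i * g_i(x) = 0 for all i): OK

Verdict: the first failing condition is dual_feasibility -> dual.

dual


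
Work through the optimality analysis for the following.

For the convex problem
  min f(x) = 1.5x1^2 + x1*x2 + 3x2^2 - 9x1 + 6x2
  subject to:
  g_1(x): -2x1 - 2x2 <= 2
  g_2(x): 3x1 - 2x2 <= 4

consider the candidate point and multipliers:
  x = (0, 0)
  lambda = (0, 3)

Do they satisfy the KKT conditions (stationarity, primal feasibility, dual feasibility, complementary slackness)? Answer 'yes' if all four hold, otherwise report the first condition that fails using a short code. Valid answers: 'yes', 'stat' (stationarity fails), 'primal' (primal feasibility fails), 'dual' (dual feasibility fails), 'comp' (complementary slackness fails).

Gradient of f: grad f(x) = Q x + c = (-9, 6)
Constraint values g_i(x) = a_i^T x - b_i:
  g_1((0, 0)) = -2
  g_2((0, 0)) = -4
Stationarity residual: grad f(x) + sum_i lambda_i a_i = (0, 0)
  -> stationarity OK
Primal feasibility (all g_i <= 0): OK
Dual feasibility (all lambda_i >= 0): OK
Complementary slackness (lambda_i * g_i(x) = 0 for all i): FAILS

Verdict: the first failing condition is complementary_slackness -> comp.

comp


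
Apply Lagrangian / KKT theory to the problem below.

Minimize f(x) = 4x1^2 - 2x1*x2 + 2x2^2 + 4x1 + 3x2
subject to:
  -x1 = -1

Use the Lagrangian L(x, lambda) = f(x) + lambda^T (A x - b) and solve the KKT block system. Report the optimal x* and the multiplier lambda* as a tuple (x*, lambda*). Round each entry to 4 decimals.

Form the Lagrangian:
  L(x, lambda) = (1/2) x^T Q x + c^T x + lambda^T (A x - b)
Stationarity (grad_x L = 0): Q x + c + A^T lambda = 0.
Primal feasibility: A x = b.

This gives the KKT block system:
  [ Q   A^T ] [ x     ]   [-c ]
  [ A    0  ] [ lambda ] = [ b ]

Solving the linear system:
  x*      = (1, -0.25)
  lambda* = (12.5)
  f(x*)   = 7.875

x* = (1, -0.25), lambda* = (12.5)


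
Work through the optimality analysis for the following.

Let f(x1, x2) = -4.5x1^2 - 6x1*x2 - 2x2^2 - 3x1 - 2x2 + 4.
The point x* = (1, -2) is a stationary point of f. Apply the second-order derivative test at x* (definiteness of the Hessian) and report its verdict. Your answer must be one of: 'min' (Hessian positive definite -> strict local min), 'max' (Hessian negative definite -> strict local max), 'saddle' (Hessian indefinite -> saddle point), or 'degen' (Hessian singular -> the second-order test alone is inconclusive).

Compute the Hessian H = grad^2 f:
  H = [[-9, -6], [-6, -4]]
Verify stationarity: grad f(x*) = H x* + g = (0, 0).
Eigenvalues of H: -13, 0.
H has a zero eigenvalue (singular; negative semidefinite but not definite), so H is neither positive definite, negative definite, nor indefinite. The second-order test alone is inconclusive -> degen.
(Indeed, f is constant along the null direction of H through x*, so x* is not a strict local extremum.)

degen


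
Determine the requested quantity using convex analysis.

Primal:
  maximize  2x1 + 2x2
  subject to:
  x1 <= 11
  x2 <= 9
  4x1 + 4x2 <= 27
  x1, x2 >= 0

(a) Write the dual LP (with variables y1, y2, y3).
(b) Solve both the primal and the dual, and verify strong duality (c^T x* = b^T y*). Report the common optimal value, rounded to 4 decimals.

The standard primal-dual pair for 'max c^T x s.t. A x <= b, x >= 0' is:
  Dual:  min b^T y  s.t.  A^T y >= c,  y >= 0.

So the dual LP is:
  minimize  11y1 + 9y2 + 27y3
  subject to:
    y1 + 4y3 >= 2
    y2 + 4y3 >= 2
    y1, y2, y3 >= 0

Solving the primal: x* = (6.75, 0).
  primal value c^T x* = 13.5.
Solving the dual: y* = (0, 0, 0.5).
  dual value b^T y* = 13.5.
Strong duality: c^T x* = b^T y*. Confirmed.

13.5


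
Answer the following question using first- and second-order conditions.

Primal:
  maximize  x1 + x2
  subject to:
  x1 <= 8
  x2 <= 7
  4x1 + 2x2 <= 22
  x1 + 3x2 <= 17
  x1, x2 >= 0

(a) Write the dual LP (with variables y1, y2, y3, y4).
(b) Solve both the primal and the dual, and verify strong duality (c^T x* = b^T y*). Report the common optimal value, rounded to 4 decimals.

The standard primal-dual pair for 'max c^T x s.t. A x <= b, x >= 0' is:
  Dual:  min b^T y  s.t.  A^T y >= c,  y >= 0.

So the dual LP is:
  minimize  8y1 + 7y2 + 22y3 + 17y4
  subject to:
    y1 + 4y3 + y4 >= 1
    y2 + 2y3 + 3y4 >= 1
    y1, y2, y3, y4 >= 0

Solving the primal: x* = (3.2, 4.6).
  primal value c^T x* = 7.8.
Solving the dual: y* = (0, 0, 0.2, 0.2).
  dual value b^T y* = 7.8.
Strong duality: c^T x* = b^T y*. Confirmed.

7.8


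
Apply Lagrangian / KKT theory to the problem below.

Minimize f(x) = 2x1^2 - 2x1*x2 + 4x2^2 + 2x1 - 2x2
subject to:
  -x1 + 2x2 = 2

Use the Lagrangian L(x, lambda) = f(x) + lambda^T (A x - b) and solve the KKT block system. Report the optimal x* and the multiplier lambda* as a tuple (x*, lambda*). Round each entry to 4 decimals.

Form the Lagrangian:
  L(x, lambda) = (1/2) x^T Q x + c^T x + lambda^T (A x - b)
Stationarity (grad_x L = 0): Q x + c + A^T lambda = 0.
Primal feasibility: A x = b.

This gives the KKT block system:
  [ Q   A^T ] [ x     ]   [-c ]
  [ A    0  ] [ lambda ] = [ b ]

Solving the linear system:
  x*      = (-0.75, 0.625)
  lambda* = (-2.25)
  f(x*)   = 0.875

x* = (-0.75, 0.625), lambda* = (-2.25)


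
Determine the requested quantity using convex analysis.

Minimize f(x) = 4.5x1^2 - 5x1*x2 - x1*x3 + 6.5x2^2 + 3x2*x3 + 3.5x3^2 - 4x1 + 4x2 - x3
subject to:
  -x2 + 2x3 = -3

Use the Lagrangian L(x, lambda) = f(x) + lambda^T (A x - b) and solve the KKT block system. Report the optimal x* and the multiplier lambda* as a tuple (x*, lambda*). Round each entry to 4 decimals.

Form the Lagrangian:
  L(x, lambda) = (1/2) x^T Q x + c^T x + lambda^T (A x - b)
Stationarity (grad_x L = 0): Q x + c + A^T lambda = 0.
Primal feasibility: A x = b.

This gives the KKT block system:
  [ Q   A^T ] [ x     ]   [-c ]
  [ A    0  ] [ lambda ] = [ b ]

Solving the linear system:
  x*      = (0.6081, 0.5405, -1.2297)
  lambda* = (4.2973)
  f(x*)   = 6.9257

x* = (0.6081, 0.5405, -1.2297), lambda* = (4.2973)


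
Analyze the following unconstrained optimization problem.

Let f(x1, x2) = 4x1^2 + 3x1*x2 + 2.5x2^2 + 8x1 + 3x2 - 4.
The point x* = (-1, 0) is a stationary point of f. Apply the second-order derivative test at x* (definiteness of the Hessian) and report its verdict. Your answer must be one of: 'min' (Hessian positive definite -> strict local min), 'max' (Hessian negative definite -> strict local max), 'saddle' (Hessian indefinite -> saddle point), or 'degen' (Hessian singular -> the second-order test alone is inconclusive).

Compute the Hessian H = grad^2 f:
  H = [[8, 3], [3, 5]]
Verify stationarity: grad f(x*) = H x* + g = (0, 0).
Eigenvalues of H: 3.1459, 9.8541.
Both eigenvalues > 0, so H is positive definite -> x* is a strict local min.

min


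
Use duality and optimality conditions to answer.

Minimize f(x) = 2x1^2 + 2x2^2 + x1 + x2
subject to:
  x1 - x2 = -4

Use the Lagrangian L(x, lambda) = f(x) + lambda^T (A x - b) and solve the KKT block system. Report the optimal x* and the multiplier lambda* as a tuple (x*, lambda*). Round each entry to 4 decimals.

Form the Lagrangian:
  L(x, lambda) = (1/2) x^T Q x + c^T x + lambda^T (A x - b)
Stationarity (grad_x L = 0): Q x + c + A^T lambda = 0.
Primal feasibility: A x = b.

This gives the KKT block system:
  [ Q   A^T ] [ x     ]   [-c ]
  [ A    0  ] [ lambda ] = [ b ]

Solving the linear system:
  x*      = (-2.25, 1.75)
  lambda* = (8)
  f(x*)   = 15.75

x* = (-2.25, 1.75), lambda* = (8)


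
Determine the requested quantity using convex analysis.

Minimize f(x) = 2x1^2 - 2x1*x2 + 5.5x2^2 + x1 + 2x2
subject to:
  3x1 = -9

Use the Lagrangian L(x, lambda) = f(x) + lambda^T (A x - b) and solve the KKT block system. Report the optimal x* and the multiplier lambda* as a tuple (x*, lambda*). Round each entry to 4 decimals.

Form the Lagrangian:
  L(x, lambda) = (1/2) x^T Q x + c^T x + lambda^T (A x - b)
Stationarity (grad_x L = 0): Q x + c + A^T lambda = 0.
Primal feasibility: A x = b.

This gives the KKT block system:
  [ Q   A^T ] [ x     ]   [-c ]
  [ A    0  ] [ lambda ] = [ b ]

Solving the linear system:
  x*      = (-3, -0.7273)
  lambda* = (3.1818)
  f(x*)   = 12.0909

x* = (-3, -0.7273), lambda* = (3.1818)


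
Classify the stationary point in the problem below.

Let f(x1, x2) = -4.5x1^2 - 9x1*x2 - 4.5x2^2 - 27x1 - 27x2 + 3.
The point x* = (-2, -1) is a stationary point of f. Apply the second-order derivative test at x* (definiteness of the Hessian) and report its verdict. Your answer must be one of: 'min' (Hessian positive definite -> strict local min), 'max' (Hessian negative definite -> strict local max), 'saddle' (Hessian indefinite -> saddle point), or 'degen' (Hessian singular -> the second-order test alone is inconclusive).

Compute the Hessian H = grad^2 f:
  H = [[-9, -9], [-9, -9]]
Verify stationarity: grad f(x*) = H x* + g = (0, 0).
Eigenvalues of H: -18, 0.
H has a zero eigenvalue (singular; negative semidefinite but not definite), so H is neither positive definite, negative definite, nor indefinite. The second-order test alone is inconclusive -> degen.
(Indeed, f is constant along the null direction of H through x*, so x* is not a strict local extremum.)

degen


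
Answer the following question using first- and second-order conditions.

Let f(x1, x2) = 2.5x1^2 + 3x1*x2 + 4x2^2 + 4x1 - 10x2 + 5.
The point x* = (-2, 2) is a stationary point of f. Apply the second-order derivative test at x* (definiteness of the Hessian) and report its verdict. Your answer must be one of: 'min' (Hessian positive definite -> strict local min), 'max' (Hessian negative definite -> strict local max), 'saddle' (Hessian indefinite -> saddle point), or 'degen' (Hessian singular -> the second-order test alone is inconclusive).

Compute the Hessian H = grad^2 f:
  H = [[5, 3], [3, 8]]
Verify stationarity: grad f(x*) = H x* + g = (0, 0).
Eigenvalues of H: 3.1459, 9.8541.
Both eigenvalues > 0, so H is positive definite -> x* is a strict local min.

min


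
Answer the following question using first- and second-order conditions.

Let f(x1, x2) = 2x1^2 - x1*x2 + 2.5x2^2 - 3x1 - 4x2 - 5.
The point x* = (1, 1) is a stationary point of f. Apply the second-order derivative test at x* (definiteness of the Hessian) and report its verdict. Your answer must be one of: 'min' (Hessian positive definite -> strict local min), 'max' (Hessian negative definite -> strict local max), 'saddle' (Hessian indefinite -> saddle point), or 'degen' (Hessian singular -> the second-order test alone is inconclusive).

Compute the Hessian H = grad^2 f:
  H = [[4, -1], [-1, 5]]
Verify stationarity: grad f(x*) = H x* + g = (0, 0).
Eigenvalues of H: 3.382, 5.618.
Both eigenvalues > 0, so H is positive definite -> x* is a strict local min.

min


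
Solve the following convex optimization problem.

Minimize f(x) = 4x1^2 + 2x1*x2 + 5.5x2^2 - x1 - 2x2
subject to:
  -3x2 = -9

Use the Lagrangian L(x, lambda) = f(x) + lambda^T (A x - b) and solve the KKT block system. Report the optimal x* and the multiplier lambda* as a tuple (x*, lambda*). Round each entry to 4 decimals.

Form the Lagrangian:
  L(x, lambda) = (1/2) x^T Q x + c^T x + lambda^T (A x - b)
Stationarity (grad_x L = 0): Q x + c + A^T lambda = 0.
Primal feasibility: A x = b.

This gives the KKT block system:
  [ Q   A^T ] [ x     ]   [-c ]
  [ A    0  ] [ lambda ] = [ b ]

Solving the linear system:
  x*      = (-0.625, 3)
  lambda* = (9.9167)
  f(x*)   = 41.9375

x* = (-0.625, 3), lambda* = (9.9167)


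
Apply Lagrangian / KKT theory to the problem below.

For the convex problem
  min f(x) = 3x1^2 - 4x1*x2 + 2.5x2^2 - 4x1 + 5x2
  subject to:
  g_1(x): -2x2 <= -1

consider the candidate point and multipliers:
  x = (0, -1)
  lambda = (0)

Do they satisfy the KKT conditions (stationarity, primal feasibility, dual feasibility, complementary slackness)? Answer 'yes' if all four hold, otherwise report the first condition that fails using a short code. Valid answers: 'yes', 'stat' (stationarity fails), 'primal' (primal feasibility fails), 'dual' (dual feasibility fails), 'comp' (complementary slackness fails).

Gradient of f: grad f(x) = Q x + c = (0, 0)
Constraint values g_i(x) = a_i^T x - b_i:
  g_1((0, -1)) = 3
Stationarity residual: grad f(x) + sum_i lambda_i a_i = (0, 0)
  -> stationarity OK
Primal feasibility (all g_i <= 0): FAILS
Dual feasibility (all lambda_i >= 0): OK
Complementary slackness (lambda_i * g_i(x) = 0 for all i): OK

Verdict: the first failing condition is primal_feasibility -> primal.

primal


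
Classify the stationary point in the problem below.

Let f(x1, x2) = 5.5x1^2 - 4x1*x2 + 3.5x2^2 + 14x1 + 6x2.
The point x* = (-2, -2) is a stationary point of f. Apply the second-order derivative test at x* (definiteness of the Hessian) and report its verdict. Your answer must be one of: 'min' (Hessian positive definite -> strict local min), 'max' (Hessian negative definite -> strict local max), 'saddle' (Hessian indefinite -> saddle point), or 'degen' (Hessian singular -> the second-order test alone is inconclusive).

Compute the Hessian H = grad^2 f:
  H = [[11, -4], [-4, 7]]
Verify stationarity: grad f(x*) = H x* + g = (0, 0).
Eigenvalues of H: 4.5279, 13.4721.
Both eigenvalues > 0, so H is positive definite -> x* is a strict local min.

min


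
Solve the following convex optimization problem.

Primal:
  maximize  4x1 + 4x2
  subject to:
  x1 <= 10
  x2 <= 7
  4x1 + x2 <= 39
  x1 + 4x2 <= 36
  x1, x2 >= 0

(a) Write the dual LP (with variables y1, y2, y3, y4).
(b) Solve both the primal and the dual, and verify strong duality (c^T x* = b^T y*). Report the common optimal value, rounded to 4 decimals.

The standard primal-dual pair for 'max c^T x s.t. A x <= b, x >= 0' is:
  Dual:  min b^T y  s.t.  A^T y >= c,  y >= 0.

So the dual LP is:
  minimize  10y1 + 7y2 + 39y3 + 36y4
  subject to:
    y1 + 4y3 + y4 >= 4
    y2 + y3 + 4y4 >= 4
    y1, y2, y3, y4 >= 0

Solving the primal: x* = (8, 7).
  primal value c^T x* = 60.
Solving the dual: y* = (0, 3, 1, 0).
  dual value b^T y* = 60.
Strong duality: c^T x* = b^T y*. Confirmed.

60


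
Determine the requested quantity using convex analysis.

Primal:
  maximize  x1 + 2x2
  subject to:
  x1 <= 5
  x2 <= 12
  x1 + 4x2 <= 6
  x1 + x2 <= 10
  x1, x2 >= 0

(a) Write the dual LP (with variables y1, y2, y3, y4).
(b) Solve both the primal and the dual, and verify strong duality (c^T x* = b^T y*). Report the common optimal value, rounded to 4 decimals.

The standard primal-dual pair for 'max c^T x s.t. A x <= b, x >= 0' is:
  Dual:  min b^T y  s.t.  A^T y >= c,  y >= 0.

So the dual LP is:
  minimize  5y1 + 12y2 + 6y3 + 10y4
  subject to:
    y1 + y3 + y4 >= 1
    y2 + 4y3 + y4 >= 2
    y1, y2, y3, y4 >= 0

Solving the primal: x* = (5, 0.25).
  primal value c^T x* = 5.5.
Solving the dual: y* = (0.5, 0, 0.5, 0).
  dual value b^T y* = 5.5.
Strong duality: c^T x* = b^T y*. Confirmed.

5.5


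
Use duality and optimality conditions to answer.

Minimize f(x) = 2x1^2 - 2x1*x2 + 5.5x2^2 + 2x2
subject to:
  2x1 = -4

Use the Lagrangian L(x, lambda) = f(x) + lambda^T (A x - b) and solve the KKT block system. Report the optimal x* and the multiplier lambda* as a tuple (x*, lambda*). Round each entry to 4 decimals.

Form the Lagrangian:
  L(x, lambda) = (1/2) x^T Q x + c^T x + lambda^T (A x - b)
Stationarity (grad_x L = 0): Q x + c + A^T lambda = 0.
Primal feasibility: A x = b.

This gives the KKT block system:
  [ Q   A^T ] [ x     ]   [-c ]
  [ A    0  ] [ lambda ] = [ b ]

Solving the linear system:
  x*      = (-2, -0.5455)
  lambda* = (3.4545)
  f(x*)   = 6.3636

x* = (-2, -0.5455), lambda* = (3.4545)


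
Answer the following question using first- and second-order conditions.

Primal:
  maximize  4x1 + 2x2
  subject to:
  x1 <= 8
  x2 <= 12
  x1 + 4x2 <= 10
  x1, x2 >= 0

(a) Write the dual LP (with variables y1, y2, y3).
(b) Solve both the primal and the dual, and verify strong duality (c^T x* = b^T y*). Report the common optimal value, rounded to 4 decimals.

The standard primal-dual pair for 'max c^T x s.t. A x <= b, x >= 0' is:
  Dual:  min b^T y  s.t.  A^T y >= c,  y >= 0.

So the dual LP is:
  minimize  8y1 + 12y2 + 10y3
  subject to:
    y1 + y3 >= 4
    y2 + 4y3 >= 2
    y1, y2, y3 >= 0

Solving the primal: x* = (8, 0.5).
  primal value c^T x* = 33.
Solving the dual: y* = (3.5, 0, 0.5).
  dual value b^T y* = 33.
Strong duality: c^T x* = b^T y*. Confirmed.

33


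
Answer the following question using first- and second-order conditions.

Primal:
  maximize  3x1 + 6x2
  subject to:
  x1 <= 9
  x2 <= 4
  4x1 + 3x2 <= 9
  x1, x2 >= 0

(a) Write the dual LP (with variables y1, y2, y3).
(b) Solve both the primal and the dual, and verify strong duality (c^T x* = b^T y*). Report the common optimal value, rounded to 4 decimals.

The standard primal-dual pair for 'max c^T x s.t. A x <= b, x >= 0' is:
  Dual:  min b^T y  s.t.  A^T y >= c,  y >= 0.

So the dual LP is:
  minimize  9y1 + 4y2 + 9y3
  subject to:
    y1 + 4y3 >= 3
    y2 + 3y3 >= 6
    y1, y2, y3 >= 0

Solving the primal: x* = (0, 3).
  primal value c^T x* = 18.
Solving the dual: y* = (0, 0, 2).
  dual value b^T y* = 18.
Strong duality: c^T x* = b^T y*. Confirmed.

18


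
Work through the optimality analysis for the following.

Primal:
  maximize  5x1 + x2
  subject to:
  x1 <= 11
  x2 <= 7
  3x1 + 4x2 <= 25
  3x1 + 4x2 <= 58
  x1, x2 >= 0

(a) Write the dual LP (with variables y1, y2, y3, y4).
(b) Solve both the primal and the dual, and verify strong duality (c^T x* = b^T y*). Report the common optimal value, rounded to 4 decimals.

The standard primal-dual pair for 'max c^T x s.t. A x <= b, x >= 0' is:
  Dual:  min b^T y  s.t.  A^T y >= c,  y >= 0.

So the dual LP is:
  minimize  11y1 + 7y2 + 25y3 + 58y4
  subject to:
    y1 + 3y3 + 3y4 >= 5
    y2 + 4y3 + 4y4 >= 1
    y1, y2, y3, y4 >= 0

Solving the primal: x* = (8.3333, 0).
  primal value c^T x* = 41.6667.
Solving the dual: y* = (0, 0, 1.6667, 0).
  dual value b^T y* = 41.6667.
Strong duality: c^T x* = b^T y*. Confirmed.

41.6667


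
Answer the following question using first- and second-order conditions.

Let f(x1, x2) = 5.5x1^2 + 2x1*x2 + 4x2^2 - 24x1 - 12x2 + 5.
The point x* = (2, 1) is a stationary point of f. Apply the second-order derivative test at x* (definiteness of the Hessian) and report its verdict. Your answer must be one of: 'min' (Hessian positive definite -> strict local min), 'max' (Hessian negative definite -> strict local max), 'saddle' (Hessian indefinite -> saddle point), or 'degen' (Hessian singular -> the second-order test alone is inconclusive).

Compute the Hessian H = grad^2 f:
  H = [[11, 2], [2, 8]]
Verify stationarity: grad f(x*) = H x* + g = (0, 0).
Eigenvalues of H: 7, 12.
Both eigenvalues > 0, so H is positive definite -> x* is a strict local min.

min


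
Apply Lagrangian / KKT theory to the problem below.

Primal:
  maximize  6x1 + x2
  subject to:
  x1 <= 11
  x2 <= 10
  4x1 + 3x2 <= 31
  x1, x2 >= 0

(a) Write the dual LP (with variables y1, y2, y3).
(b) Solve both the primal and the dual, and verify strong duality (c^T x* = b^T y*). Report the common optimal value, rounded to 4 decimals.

The standard primal-dual pair for 'max c^T x s.t. A x <= b, x >= 0' is:
  Dual:  min b^T y  s.t.  A^T y >= c,  y >= 0.

So the dual LP is:
  minimize  11y1 + 10y2 + 31y3
  subject to:
    y1 + 4y3 >= 6
    y2 + 3y3 >= 1
    y1, y2, y3 >= 0

Solving the primal: x* = (7.75, 0).
  primal value c^T x* = 46.5.
Solving the dual: y* = (0, 0, 1.5).
  dual value b^T y* = 46.5.
Strong duality: c^T x* = b^T y*. Confirmed.

46.5


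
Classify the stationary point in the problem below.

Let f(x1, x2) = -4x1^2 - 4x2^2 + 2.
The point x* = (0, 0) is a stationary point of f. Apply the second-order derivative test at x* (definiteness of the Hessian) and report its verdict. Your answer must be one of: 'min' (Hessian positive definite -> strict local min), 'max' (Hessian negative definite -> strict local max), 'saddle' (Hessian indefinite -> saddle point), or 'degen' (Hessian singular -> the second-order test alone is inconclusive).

Compute the Hessian H = grad^2 f:
  H = [[-8, 0], [0, -8]]
Verify stationarity: grad f(x*) = H x* + g = (0, 0).
Eigenvalues of H: -8, -8.
Both eigenvalues < 0, so H is negative definite -> x* is a strict local max.

max


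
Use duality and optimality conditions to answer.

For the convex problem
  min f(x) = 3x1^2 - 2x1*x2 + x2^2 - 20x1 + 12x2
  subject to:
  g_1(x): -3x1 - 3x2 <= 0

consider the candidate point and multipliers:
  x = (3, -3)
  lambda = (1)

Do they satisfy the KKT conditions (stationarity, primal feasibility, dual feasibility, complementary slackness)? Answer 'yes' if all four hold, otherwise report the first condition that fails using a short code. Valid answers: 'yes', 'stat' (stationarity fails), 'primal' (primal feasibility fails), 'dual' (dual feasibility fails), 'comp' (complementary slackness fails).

Gradient of f: grad f(x) = Q x + c = (4, 0)
Constraint values g_i(x) = a_i^T x - b_i:
  g_1((3, -3)) = 0
Stationarity residual: grad f(x) + sum_i lambda_i a_i = (1, -3)
  -> stationarity FAILS
Primal feasibility (all g_i <= 0): OK
Dual feasibility (all lambda_i >= 0): OK
Complementary slackness (lambda_i * g_i(x) = 0 for all i): OK

Verdict: the first failing condition is stationarity -> stat.

stat


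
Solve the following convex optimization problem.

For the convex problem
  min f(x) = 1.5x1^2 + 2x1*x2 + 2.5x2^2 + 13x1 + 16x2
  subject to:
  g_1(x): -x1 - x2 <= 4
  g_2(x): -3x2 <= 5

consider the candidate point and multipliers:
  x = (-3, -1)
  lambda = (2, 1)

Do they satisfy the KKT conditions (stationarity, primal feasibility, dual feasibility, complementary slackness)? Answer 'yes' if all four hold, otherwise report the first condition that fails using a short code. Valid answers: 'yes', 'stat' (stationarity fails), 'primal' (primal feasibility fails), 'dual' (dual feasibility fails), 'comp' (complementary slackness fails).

Gradient of f: grad f(x) = Q x + c = (2, 5)
Constraint values g_i(x) = a_i^T x - b_i:
  g_1((-3, -1)) = 0
  g_2((-3, -1)) = -2
Stationarity residual: grad f(x) + sum_i lambda_i a_i = (0, 0)
  -> stationarity OK
Primal feasibility (all g_i <= 0): OK
Dual feasibility (all lambda_i >= 0): OK
Complementary slackness (lambda_i * g_i(x) = 0 for all i): FAILS

Verdict: the first failing condition is complementary_slackness -> comp.

comp


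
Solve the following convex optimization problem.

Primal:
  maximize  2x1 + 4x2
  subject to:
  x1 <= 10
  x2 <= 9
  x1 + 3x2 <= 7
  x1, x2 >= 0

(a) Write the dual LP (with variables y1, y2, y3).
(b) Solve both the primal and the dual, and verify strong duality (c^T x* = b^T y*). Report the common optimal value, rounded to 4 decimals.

The standard primal-dual pair for 'max c^T x s.t. A x <= b, x >= 0' is:
  Dual:  min b^T y  s.t.  A^T y >= c,  y >= 0.

So the dual LP is:
  minimize  10y1 + 9y2 + 7y3
  subject to:
    y1 + y3 >= 2
    y2 + 3y3 >= 4
    y1, y2, y3 >= 0

Solving the primal: x* = (7, 0).
  primal value c^T x* = 14.
Solving the dual: y* = (0, 0, 2).
  dual value b^T y* = 14.
Strong duality: c^T x* = b^T y*. Confirmed.

14


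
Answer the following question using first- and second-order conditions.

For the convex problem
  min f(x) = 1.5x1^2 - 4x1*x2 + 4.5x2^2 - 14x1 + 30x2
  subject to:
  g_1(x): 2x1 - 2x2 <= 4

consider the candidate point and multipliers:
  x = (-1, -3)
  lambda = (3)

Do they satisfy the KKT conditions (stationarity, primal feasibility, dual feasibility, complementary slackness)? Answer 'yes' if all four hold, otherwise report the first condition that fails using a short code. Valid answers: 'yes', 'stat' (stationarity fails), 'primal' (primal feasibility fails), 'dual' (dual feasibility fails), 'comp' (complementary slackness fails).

Gradient of f: grad f(x) = Q x + c = (-5, 7)
Constraint values g_i(x) = a_i^T x - b_i:
  g_1((-1, -3)) = 0
Stationarity residual: grad f(x) + sum_i lambda_i a_i = (1, 1)
  -> stationarity FAILS
Primal feasibility (all g_i <= 0): OK
Dual feasibility (all lambda_i >= 0): OK
Complementary slackness (lambda_i * g_i(x) = 0 for all i): OK

Verdict: the first failing condition is stationarity -> stat.

stat


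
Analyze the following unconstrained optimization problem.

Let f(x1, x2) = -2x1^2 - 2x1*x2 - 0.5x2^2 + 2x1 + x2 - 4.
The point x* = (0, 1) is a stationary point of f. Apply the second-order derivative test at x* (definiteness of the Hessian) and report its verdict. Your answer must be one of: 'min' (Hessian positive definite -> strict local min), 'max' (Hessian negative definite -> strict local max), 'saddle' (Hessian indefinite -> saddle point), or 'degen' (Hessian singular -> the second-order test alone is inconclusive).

Compute the Hessian H = grad^2 f:
  H = [[-4, -2], [-2, -1]]
Verify stationarity: grad f(x*) = H x* + g = (0, 0).
Eigenvalues of H: -5, 0.
H has a zero eigenvalue (singular; negative semidefinite but not definite), so H is neither positive definite, negative definite, nor indefinite. The second-order test alone is inconclusive -> degen.
(Indeed, f is constant along the null direction of H through x*, so x* is not a strict local extremum.)

degen


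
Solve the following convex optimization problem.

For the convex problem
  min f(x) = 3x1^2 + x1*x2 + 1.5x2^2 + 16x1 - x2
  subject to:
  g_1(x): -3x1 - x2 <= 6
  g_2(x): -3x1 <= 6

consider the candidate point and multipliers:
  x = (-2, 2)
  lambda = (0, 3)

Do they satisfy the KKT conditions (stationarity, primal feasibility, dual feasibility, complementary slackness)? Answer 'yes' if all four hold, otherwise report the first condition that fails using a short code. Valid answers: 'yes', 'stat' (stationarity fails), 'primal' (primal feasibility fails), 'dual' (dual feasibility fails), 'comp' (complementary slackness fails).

Gradient of f: grad f(x) = Q x + c = (6, 3)
Constraint values g_i(x) = a_i^T x - b_i:
  g_1((-2, 2)) = -2
  g_2((-2, 2)) = 0
Stationarity residual: grad f(x) + sum_i lambda_i a_i = (-3, 3)
  -> stationarity FAILS
Primal feasibility (all g_i <= 0): OK
Dual feasibility (all lambda_i >= 0): OK
Complementary slackness (lambda_i * g_i(x) = 0 for all i): OK

Verdict: the first failing condition is stationarity -> stat.

stat


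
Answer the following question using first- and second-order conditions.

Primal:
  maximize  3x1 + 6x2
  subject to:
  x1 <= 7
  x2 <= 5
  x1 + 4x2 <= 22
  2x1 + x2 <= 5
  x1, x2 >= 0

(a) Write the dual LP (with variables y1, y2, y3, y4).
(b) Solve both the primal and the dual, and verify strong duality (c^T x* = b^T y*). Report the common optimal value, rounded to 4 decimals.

The standard primal-dual pair for 'max c^T x s.t. A x <= b, x >= 0' is:
  Dual:  min b^T y  s.t.  A^T y >= c,  y >= 0.

So the dual LP is:
  minimize  7y1 + 5y2 + 22y3 + 5y4
  subject to:
    y1 + y3 + 2y4 >= 3
    y2 + 4y3 + y4 >= 6
    y1, y2, y3, y4 >= 0

Solving the primal: x* = (0, 5).
  primal value c^T x* = 30.
Solving the dual: y* = (0, 4.5, 0, 1.5).
  dual value b^T y* = 30.
Strong duality: c^T x* = b^T y*. Confirmed.

30


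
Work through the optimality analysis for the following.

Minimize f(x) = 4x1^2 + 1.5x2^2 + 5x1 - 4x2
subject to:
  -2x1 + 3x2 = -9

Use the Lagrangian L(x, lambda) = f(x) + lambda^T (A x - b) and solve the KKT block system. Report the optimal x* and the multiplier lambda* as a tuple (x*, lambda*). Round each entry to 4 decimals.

Form the Lagrangian:
  L(x, lambda) = (1/2) x^T Q x + c^T x + lambda^T (A x - b)
Stationarity (grad_x L = 0): Q x + c + A^T lambda = 0.
Primal feasibility: A x = b.

This gives the KKT block system:
  [ Q   A^T ] [ x     ]   [-c ]
  [ A    0  ] [ lambda ] = [ b ]

Solving the linear system:
  x*      = (0.3929, -2.7381)
  lambda* = (4.0714)
  f(x*)   = 24.7798

x* = (0.3929, -2.7381), lambda* = (4.0714)


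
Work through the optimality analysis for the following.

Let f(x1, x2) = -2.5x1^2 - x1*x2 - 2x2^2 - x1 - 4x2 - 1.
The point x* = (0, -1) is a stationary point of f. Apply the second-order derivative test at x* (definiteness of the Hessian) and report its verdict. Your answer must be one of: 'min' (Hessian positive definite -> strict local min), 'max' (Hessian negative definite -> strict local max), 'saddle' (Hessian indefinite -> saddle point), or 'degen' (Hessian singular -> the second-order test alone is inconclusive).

Compute the Hessian H = grad^2 f:
  H = [[-5, -1], [-1, -4]]
Verify stationarity: grad f(x*) = H x* + g = (0, 0).
Eigenvalues of H: -5.618, -3.382.
Both eigenvalues < 0, so H is negative definite -> x* is a strict local max.

max


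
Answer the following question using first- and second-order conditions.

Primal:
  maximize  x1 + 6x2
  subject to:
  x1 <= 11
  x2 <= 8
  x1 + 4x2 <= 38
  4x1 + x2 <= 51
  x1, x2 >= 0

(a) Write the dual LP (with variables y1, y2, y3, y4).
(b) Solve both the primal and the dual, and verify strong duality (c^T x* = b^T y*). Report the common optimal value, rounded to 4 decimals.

The standard primal-dual pair for 'max c^T x s.t. A x <= b, x >= 0' is:
  Dual:  min b^T y  s.t.  A^T y >= c,  y >= 0.

So the dual LP is:
  minimize  11y1 + 8y2 + 38y3 + 51y4
  subject to:
    y1 + y3 + 4y4 >= 1
    y2 + 4y3 + y4 >= 6
    y1, y2, y3, y4 >= 0

Solving the primal: x* = (6, 8).
  primal value c^T x* = 54.
Solving the dual: y* = (0, 2, 1, 0).
  dual value b^T y* = 54.
Strong duality: c^T x* = b^T y*. Confirmed.

54
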